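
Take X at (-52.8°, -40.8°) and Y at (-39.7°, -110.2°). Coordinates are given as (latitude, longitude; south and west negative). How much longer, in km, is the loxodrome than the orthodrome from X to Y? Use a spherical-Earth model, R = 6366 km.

187 km

Great circle: cos σ = sin φ₁ sin φ₂ + cos φ₁ cos φ₂ cos Δλ,  σ = 0.8333 rad → d_gc = 5304.5 km
Rhumb line: Δψ = +0.3330, q = Δφ/Δψ = 0.6867, d_rh = R√(Δφ²+q²Δλ²) = 5491.4 km
Excess = 5491.4 − 5304.5 = 186.9 ≈ 187 km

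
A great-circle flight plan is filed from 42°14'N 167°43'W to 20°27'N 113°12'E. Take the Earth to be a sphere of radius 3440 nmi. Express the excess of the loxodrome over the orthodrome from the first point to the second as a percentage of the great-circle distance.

2.6%

Great circle: σ = 1.1958 rad → d_gc = Rσ = 4113.7 nmi
Rhumb: Δφ = -0.3802, Δλ = -1.3803, Δψ = -0.4499, q = Δφ/Δψ = 0.8450 → d_rh = R√(Δφ²+q²Δλ²) = 4220.1 nmi
Excess = (4220.1 − 4113.7) / 4113.7 = 106.4 / 4113.7 = 2.59% ≈ 2.6%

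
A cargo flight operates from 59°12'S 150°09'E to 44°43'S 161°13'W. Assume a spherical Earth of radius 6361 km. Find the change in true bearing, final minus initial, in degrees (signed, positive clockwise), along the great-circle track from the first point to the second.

Initial bearing θ₁ = atan2(sin Δλ cos φ₂, cos φ₁ sin φ₂ − sin φ₁ cos φ₂ cos Δλ) = 85.38°
Final bearing θ₂ = (initial bearing from the destination back to the start) + 180° = 45.91°
Δθ = θ₂ − θ₁ = -39.5°

-39.5°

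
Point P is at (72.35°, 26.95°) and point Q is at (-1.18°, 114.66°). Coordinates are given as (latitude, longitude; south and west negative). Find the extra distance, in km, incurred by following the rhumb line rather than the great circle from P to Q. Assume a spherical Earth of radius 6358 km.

Great circle: cos σ = sin φ₁ sin φ₂ + cos φ₁ cos φ₂ cos Δλ,  σ = 1.5783 rad → d_gc = 10034.9 km
Rhumb line: Δψ = -1.8833, q = Δφ/Δψ = 0.6814, d_rh = R√(Δφ²+q²Δλ²) = 10515.1 km
Excess = 10515.1 − 10034.9 = 480.2 ≈ 480 km

480 km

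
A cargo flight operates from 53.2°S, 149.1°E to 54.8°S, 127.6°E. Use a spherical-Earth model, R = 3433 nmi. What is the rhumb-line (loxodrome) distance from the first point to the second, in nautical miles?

763 nmi

Rhumb course C = atan2(Δλ, Δψ) with Δψ = ln[tan(π/4+φ₂/2)/tan(π/4+φ₁/2)] = -0.0475, Δλ = -0.3752 → C = 262.78°
d = R·|Δφ| / |cos C| = 3433·0.02793 / 0.12563 = 763 nmi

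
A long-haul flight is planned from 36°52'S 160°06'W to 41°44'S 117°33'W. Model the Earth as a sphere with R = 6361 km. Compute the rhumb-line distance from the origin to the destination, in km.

3693 km

Δψ = ln[tan(π/4+φ₂/2)/tan(π/4+φ₁/2)] = -0.1098;  Δφ = -0.0849 rad,  Δλ = +0.7426 rad
q = Δφ/Δψ = 0.7733
d = R·√(Δφ² + q²Δλ²) = 6361·0.58053 = 3693 km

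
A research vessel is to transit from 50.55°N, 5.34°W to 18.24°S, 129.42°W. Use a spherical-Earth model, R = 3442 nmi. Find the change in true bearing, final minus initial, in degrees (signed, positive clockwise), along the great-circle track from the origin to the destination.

Initial bearing θ₁ = atan2(sin Δλ cos φ₂, cos φ₁ sin φ₂ − sin φ₁ cos φ₂ cos Δλ) = 285.09°
Final bearing θ₂ = (initial bearing from the destination back to the start) + 180° = 220.24°
Δθ = θ₂ − θ₁ = -64.9°

-64.9°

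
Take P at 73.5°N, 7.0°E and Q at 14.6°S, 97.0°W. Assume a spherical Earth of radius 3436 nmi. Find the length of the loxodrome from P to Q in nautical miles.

Rhumb course C = atan2(Δλ, Δψ) with Δψ = ln[tan(π/4+φ₂/2)/tan(π/4+φ₁/2)] = -2.1887, Δλ = -1.8151 → C = 219.67°
d = R·|Δφ| / |cos C| = 3436·1.53764 / 0.76974 = 6864 nmi

6864 nmi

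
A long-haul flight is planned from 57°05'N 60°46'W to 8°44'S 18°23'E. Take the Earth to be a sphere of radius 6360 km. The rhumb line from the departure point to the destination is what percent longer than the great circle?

2.1%

Great circle: σ = 1.5972 rad → d_gc = Rσ = 10157.9 km
Rhumb: Δφ = -1.1487, Δλ = +1.3814, Δψ = -1.3724, q = Δφ/Δψ = 0.8370 → d_rh = R√(Δφ²+q²Δλ²) = 10366.2 km
Excess = (10366.2 − 10157.9) / 10157.9 = 208.3 / 10157.9 = 2.051% ≈ 2.1%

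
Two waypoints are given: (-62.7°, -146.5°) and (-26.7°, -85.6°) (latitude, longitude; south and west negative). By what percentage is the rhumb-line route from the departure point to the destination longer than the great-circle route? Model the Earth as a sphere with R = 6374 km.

2.6%

Great circle: σ = 0.9291 rad → d_gc = Rσ = 5922.2 km
Rhumb: Δφ = +0.6283, Δλ = +1.0629, Δψ = +0.9315, q = Δφ/Δψ = 0.6745 → d_rh = R√(Δφ²+q²Δλ²) = 6076.5 km
Excess = (6076.5 − 5922.2) / 5922.2 = 154.3 / 5922.2 = 2.61% ≈ 2.6%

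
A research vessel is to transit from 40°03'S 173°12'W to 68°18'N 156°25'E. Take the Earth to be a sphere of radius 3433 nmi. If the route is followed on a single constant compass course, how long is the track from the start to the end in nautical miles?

Δψ = ln[tan(π/4+φ₂/2)/tan(π/4+φ₁/2)] = +2.4161;  Δφ = +1.8911 rad,  Δλ = -0.5303 rad
q = Δφ/Δψ = 0.7827
d = R·√(Δφ² + q²Δλ²) = 3433·1.93608 = 6647 nmi

6647 nmi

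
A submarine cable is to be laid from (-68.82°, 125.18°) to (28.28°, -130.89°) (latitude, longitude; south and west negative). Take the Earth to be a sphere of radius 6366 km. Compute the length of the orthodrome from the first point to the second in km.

13469 km

Haversine: a = sin²(Δφ/2)+cos φ₁ cos φ₂ sin²(Δλ/2) = 0.75919;  σ = 2·atan2(√a,√(1−a))
σ = 121.223° → d = Rσ = 6366·2.11574 = 13469 km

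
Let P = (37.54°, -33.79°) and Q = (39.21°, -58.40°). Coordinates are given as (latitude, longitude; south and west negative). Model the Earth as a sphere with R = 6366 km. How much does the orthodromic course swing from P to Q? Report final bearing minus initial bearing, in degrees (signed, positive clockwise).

-15.4°

Initial bearing θ₁ = atan2(sin Δλ cos φ₂, cos φ₁ sin φ₂ − sin φ₁ cos φ₂ cos Δλ) = 282.58°
Final bearing θ₂ = (initial bearing from the destination back to the start) + 180° = 267.16°
Δθ = θ₂ − θ₁ = -15.4°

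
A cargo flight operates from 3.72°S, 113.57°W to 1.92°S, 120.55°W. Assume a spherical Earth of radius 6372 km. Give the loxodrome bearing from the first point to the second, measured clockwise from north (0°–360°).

Δψ = ln[tan(π/4+φ₂/2)/tan(π/4+φ₁/2)] = +0.0315
Δλ = -0.1218 rad (taken the short way round)
course = atan2(Δλ, Δψ) = 284.48°

284.5°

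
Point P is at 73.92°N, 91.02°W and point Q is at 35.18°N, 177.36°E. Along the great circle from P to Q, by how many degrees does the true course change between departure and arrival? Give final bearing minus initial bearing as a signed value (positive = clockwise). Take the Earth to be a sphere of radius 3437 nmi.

At departure: θ₁ = atan2(sin Δλ cos φ₂, cos φ₁ sin φ₂ − sin φ₁ cos φ₂ cos Δλ) = 282.54°
At arrival: θ₂ = atan2(sin Δλ cos φ₁, −cos φ₂ sin φ₁ + sin φ₂ cos φ₁ cos Δλ) = 199.32°
Δθ = θ₂ − θ₁ = -83.2°

-83.2°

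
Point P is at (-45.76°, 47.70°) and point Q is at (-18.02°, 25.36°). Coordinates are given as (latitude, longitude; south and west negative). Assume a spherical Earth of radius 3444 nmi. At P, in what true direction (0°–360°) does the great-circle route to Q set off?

318.9°

θ = atan2( sin Δλ·cos φ₂ ,  cos φ₁ sin φ₂ − sin φ₁ cos φ₂ cos Δλ )
  = atan2(-0.3615, +0.4143) = 318.90°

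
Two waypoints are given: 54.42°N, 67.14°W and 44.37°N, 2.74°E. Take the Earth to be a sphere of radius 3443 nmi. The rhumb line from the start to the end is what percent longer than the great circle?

Great circle: σ = 0.7787 rad → d_gc = Rσ = 2681.2 nmi
Rhumb: Δφ = -0.1754, Δλ = +1.2196, Δψ = -0.2708, q = Δφ/Δψ = 0.6477 → d_rh = R√(Δφ²+q²Δλ²) = 2786.2 nmi
Excess = (2786.2 − 2681.2) / 2681.2 = 105.0 / 2681.2 = 3.92% ≈ 3.9%

3.9%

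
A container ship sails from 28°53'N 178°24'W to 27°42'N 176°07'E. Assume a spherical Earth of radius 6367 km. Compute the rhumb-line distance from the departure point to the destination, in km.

552 km

Rhumb course C = atan2(Δλ, Δψ) with Δψ = ln[tan(π/4+φ₂/2)/tan(π/4+φ₁/2)] = -0.0235, Δλ = -0.0957 → C = 256.23°
d = R·|Δφ| / |cos C| = 6367·0.02065 / 0.23804 = 552 km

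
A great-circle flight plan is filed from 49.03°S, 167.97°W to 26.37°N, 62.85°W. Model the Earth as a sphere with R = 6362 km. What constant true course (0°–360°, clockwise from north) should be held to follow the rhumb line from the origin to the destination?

Meridional parts: M(φ₁)=-0.9846, M(φ₂)=+0.4774 → ΔM = +1.4620;  Δλ = +1.8347 rad
tan C = Δλ / ΔM = +1.2549 → C = 51.45°

51.4°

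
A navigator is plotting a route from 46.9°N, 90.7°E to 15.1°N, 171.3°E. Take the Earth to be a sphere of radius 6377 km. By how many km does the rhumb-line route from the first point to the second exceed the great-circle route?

Great circle: cos σ = sin φ₁ sin φ₂ + cos φ₁ cos φ₂ cos Δλ,  σ = 1.2682 rad → d_gc = 8087.6 km
Rhumb line: Δψ = -0.6624, q = Δφ/Δψ = 0.8379, d_rh = R√(Δφ²+q²Δλ²) = 8307.8 km
Excess = 8307.8 − 8087.6 = 220.2 ≈ 220 km

220 km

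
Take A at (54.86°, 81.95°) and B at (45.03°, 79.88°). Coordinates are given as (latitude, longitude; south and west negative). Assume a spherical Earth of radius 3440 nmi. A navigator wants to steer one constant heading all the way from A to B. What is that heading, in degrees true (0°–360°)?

Δψ = ln[tan(π/4+φ₂/2)/tan(π/4+φ₁/2)] = -0.2679
Δλ = -0.0361 rad (taken the short way round)
course = atan2(Δλ, Δψ) = 187.68°

187.7°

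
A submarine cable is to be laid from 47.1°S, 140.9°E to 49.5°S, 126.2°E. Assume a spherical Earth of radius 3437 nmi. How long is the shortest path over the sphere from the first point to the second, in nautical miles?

cos σ = sin φ₁ sin φ₂ + cos φ₁ cos φ₂ cos Δλ
      = sin(-47.10°)sin(-49.50°) + cos(-47.10°)cos(-49.50°)cos(-14.70°) = 0.9847
σ = 10.051° → d = Rσ = 3437·0.17543 = 603 nmi

603 nmi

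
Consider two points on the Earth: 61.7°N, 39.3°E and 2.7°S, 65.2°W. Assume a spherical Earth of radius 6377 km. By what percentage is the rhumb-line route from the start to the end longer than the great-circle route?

5.4%

Great circle: σ = 1.7315 rad → d_gc = Rσ = 11042.0 km
Rhumb: Δφ = -1.1240, Δλ = -1.8239, Δψ = -1.4250, q = Δφ/Δψ = 0.7888 → d_rh = R√(Δφ²+q²Δλ²) = 11641.9 km
Excess = (11641.9 − 11042.0) / 11042.0 = 599.9 / 11042.0 = 5.43% ≈ 5.4%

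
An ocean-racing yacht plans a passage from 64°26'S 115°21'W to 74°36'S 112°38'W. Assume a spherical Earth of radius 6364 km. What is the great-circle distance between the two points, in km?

1134 km

Haversine: a = sin²(Δφ/2)+cos φ₁ cos φ₂ sin²(Δλ/2) = 0.00792;  σ = 2·atan2(√a,√(1−a))
σ = 10.208° → d = Rσ = 6364·0.17817 = 1134 km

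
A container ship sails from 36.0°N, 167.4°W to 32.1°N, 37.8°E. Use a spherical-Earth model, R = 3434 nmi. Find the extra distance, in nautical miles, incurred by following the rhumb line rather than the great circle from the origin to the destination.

Great circle: cos σ = sin φ₁ sin φ₂ + cos φ₁ cos φ₂ cos Δλ,  σ = 1.8836 rad → d_gc = 6468.41 nmi
Rhumb line: Δψ = -0.0822, q = Δφ/Δψ = 0.8282, d_rh = R√(Δφ²+q²Δλ²) = 7687.89 nmi
Excess = 7687.89 − 6468.41 = 1219.48 ≈ 1219 nmi

1219 nmi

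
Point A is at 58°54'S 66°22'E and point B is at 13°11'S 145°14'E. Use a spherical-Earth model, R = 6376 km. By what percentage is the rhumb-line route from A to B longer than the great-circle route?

Great circle: σ = 1.2741 rad → d_gc = Rσ = 8123.4 km
Rhumb: Δφ = +0.7979, Δλ = +1.3765, Δψ = +1.0470, q = Δφ/Δψ = 0.7621 → d_rh = R√(Δφ²+q²Δλ²) = 8403.2 km
Excess = (8403.2 − 8123.4) / 8123.4 = 279.8 / 8123.4 = 3.44% ≈ 3.4%

3.4%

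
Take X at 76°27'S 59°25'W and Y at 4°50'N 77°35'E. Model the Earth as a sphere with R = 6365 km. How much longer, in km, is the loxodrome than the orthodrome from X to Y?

1664 km

Great circle: cos σ = sin φ₁ sin φ₂ + cos φ₁ cos φ₂ cos Δλ,  σ = 1.8262 rad → d_gc = 11623.9 km
Rhumb line: Δψ = +2.2148, q = Δφ/Δψ = 0.6405, d_rh = R√(Δφ²+q²Δλ²) = 13288.1 km
Excess = 13288.1 − 11623.9 = 1664.2 ≈ 1664 km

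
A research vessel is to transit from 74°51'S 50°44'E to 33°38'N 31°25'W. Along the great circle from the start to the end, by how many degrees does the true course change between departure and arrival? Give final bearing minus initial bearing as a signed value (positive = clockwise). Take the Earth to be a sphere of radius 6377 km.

+55.4°

At departure: θ₁ = atan2(sin Δλ cos φ₂, cos φ₁ sin φ₂ − sin φ₁ cos φ₂ cos Δλ) = 287.15°
At arrival: θ₂ = atan2(sin Δλ cos φ₁, −cos φ₂ sin φ₁ + sin φ₂ cos φ₁ cos Δλ) = 342.55°
Δθ = θ₂ − θ₁ = +55.4°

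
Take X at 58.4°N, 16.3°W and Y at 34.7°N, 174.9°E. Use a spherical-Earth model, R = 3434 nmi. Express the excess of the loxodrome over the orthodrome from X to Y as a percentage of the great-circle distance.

Great circle: σ = 1.5085 rad → d_gc = Rσ = 5180.1 nmi
Rhumb: Δφ = -0.4136, Δλ = -2.9461, Δψ = -0.6160, q = Δφ/Δψ = 0.6715 → d_rh = R√(Δφ²+q²Δλ²) = 6940.9 nmi
Excess = (6940.9 − 5180.1) / 5180.1 = 1760.8 / 5180.1 = 33.99% ≈ 34.0%

34.0%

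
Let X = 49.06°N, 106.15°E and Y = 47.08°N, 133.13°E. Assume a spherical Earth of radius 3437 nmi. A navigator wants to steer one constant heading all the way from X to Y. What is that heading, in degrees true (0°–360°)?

96.3°

Meridional parts: M(φ₁)=+0.9854, M(φ₂)=+0.9337 → ΔM = -0.0517;  Δλ = +0.4709 rad
tan C = Δλ / ΔM = -9.1038 → C = 96.27°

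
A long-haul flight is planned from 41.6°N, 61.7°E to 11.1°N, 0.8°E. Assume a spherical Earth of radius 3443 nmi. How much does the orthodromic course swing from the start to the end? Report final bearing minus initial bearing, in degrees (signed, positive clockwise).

-30.3°

Initial bearing θ₁ = atan2(sin Δλ cos φ₂, cos φ₁ sin φ₂ − sin φ₁ cos φ₂ cos Δλ) = 258.60°
Final bearing θ₂ = (initial bearing from the destination back to the start) + 180° = 228.33°
Δθ = θ₂ − θ₁ = -30.3°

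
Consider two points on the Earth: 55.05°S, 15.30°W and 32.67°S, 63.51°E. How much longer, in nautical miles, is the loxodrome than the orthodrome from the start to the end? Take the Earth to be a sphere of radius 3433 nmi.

Great circle: cos σ = sin φ₁ sin φ₂ + cos φ₁ cos φ₂ cos Δλ,  σ = 1.0051 rad → d_gc = 3450.4 nmi
Rhumb line: Δψ = +0.5519, q = Δφ/Δψ = 0.7078, d_rh = R√(Δφ²+q²Δλ²) = 3601.1 nmi
Excess = 3601.1 − 3450.4 = 150.7 ≈ 151 nmi

151 nmi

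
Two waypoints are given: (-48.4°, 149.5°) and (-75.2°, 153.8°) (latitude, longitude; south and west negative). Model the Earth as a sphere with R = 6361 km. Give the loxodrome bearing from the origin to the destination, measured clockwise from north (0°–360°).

176.0°

Δψ = ln[tan(π/4+φ₂/2)/tan(π/4+φ₁/2)] = -1.0732
Δλ = +0.0750 rad (taken the short way round)
course = atan2(Δλ, Δψ) = 176.00°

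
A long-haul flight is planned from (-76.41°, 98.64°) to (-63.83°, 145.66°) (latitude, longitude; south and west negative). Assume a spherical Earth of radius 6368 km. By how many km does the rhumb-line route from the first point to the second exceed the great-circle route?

Great circle: cos σ = sin φ₁ sin φ₂ + cos φ₁ cos φ₂ cos Δλ,  σ = 0.3392 rad → d_gc = 2160.2 km
Rhumb line: Δψ = +0.6682, q = Δφ/Δψ = 0.3286, d_rh = R√(Δφ²+q²Δλ²) = 2214.5 km
Excess = 2214.5 − 2160.2 = 54.3 ≈ 54 km

54 km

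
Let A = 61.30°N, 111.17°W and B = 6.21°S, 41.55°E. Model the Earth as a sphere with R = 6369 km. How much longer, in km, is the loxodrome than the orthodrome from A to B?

2043 km

Great circle: cos σ = sin φ₁ sin φ₂ + cos φ₁ cos φ₂ cos Δλ,  σ = 2.1167 rad → d_gc = 13481.3 km
Rhumb line: Δψ = -1.4719, q = Δφ/Δψ = 0.8005, d_rh = R√(Δφ²+q²Δλ²) = 15524.5 km
Excess = 15524.5 − 13481.3 = 2043.2 ≈ 2043 km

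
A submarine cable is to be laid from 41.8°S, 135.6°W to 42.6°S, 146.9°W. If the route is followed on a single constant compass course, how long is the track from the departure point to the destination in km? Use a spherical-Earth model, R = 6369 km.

935 km

Δψ = ln[tan(π/4+φ₂/2)/tan(π/4+φ₁/2)] = -0.0188;  Δφ = -0.0140 rad,  Δλ = -0.1972 rad
q = Δφ/Δψ = 0.7408
d = R·√(Δφ² + q²Δλ²) = 6369·0.14677 = 935 km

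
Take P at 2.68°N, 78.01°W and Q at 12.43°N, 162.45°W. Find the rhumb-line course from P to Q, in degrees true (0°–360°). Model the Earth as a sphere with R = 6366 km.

Δψ = ln[tan(π/4+φ₂/2)/tan(π/4+φ₁/2)] = +0.1719
Δλ = -1.4738 rad (taken the short way round)
course = atan2(Δλ, Δψ) = 276.65°

276.7°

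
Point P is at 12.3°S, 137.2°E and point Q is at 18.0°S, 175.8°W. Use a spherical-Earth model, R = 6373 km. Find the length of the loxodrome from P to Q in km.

5083 km

Δψ = ln[tan(π/4+φ₂/2)/tan(π/4+φ₁/2)] = -0.1031;  Δφ = -0.0995 rad,  Δλ = +0.8203 rad
q = Δφ/Δψ = 0.9648
d = R·√(Δφ² + q²Δλ²) = 6373·0.79765 = 5083 km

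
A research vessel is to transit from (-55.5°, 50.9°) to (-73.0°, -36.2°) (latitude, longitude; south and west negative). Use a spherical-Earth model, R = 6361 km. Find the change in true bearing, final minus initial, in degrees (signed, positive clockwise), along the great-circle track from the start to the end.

Initial bearing θ₁ = atan2(sin Δλ cos φ₂, cos φ₁ sin φ₂ − sin φ₁ cos φ₂ cos Δλ) = 208.88°
Final bearing θ₂ = (initial bearing from the destination back to the start) + 180° = 290.68°
Δθ = θ₂ − θ₁ = +81.8°

+81.8°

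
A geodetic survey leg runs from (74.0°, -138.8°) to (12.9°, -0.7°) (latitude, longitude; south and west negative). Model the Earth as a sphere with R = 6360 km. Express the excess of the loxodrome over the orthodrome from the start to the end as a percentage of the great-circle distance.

Great circle: σ = 1.5562 rad → d_gc = Rσ = 9897.3 km
Rhumb: Δφ = -1.0664, Δλ = +2.4103, Δψ = -1.7352, q = Δφ/Δψ = 0.6146 → d_rh = R√(Δφ²+q²Δλ²) = 11608.5 km
Excess = (11608.5 − 9897.3) / 9897.3 = 1711.2 / 9897.3 = 17.29% ≈ 17.3%

17.3%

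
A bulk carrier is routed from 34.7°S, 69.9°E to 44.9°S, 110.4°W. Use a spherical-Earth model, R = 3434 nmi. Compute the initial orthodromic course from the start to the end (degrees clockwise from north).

N = sin Δλ·cos φ₂ = +0.0037;  D = cos φ₁ sin φ₂ − sin φ₁ cos φ₂ cos Δλ = -0.9836
initial course = atan2(N, D) = 179.78°

179.8°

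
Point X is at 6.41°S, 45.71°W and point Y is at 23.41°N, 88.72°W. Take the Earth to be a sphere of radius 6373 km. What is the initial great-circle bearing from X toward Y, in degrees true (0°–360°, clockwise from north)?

306.9°

θ = atan2( sin Δλ·cos φ₂ ,  cos φ₁ sin φ₂ − sin φ₁ cos φ₂ cos Δλ )
  = atan2(-0.6260, +0.4697) = 306.89°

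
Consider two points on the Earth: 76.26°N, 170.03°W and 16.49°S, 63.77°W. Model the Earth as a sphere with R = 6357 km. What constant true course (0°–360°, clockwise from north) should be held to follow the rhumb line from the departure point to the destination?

142.4°

Δψ = ln[tan(π/4+φ₂/2)/tan(π/4+φ₁/2)] = -2.4081
Δλ = +1.8546 rad (taken the short way round)
course = atan2(Δλ, Δψ) = 142.40°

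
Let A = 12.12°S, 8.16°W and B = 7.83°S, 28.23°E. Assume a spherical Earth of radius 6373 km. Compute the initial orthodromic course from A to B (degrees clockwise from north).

86.7°

N = sin Δλ·cos φ₂ = +0.5877;  D = cos φ₁ sin φ₂ − sin φ₁ cos φ₂ cos Δλ = +0.0342
initial course = atan2(N, D) = 86.67°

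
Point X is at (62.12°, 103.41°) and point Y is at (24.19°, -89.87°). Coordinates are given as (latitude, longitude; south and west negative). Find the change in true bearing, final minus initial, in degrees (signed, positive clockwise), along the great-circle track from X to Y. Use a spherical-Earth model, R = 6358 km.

At departure: θ₁ = atan2(sin Δλ cos φ₂, cos φ₁ sin φ₂ − sin φ₁ cos φ₂ cos Δλ) = 12.11°
At arrival: θ₂ = atan2(sin Δλ cos φ₁, −cos φ₂ sin φ₁ + sin φ₂ cos φ₁ cos Δλ) = 173.82°
Δθ = θ₂ − θ₁ = +161.7°

+161.7°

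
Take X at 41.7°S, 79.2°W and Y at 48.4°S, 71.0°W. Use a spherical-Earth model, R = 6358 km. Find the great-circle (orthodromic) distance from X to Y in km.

982 km

Haversine: a = sin²(Δφ/2)+cos φ₁ cos φ₂ sin²(Δλ/2) = 0.00595;  σ = 2·atan2(√a,√(1−a))
σ = 8.847° → d = Rσ = 6358·0.15441 = 982 km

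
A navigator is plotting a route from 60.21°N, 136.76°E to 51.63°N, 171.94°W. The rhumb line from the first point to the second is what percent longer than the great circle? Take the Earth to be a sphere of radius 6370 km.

Great circle: σ = 0.5090 rad → d_gc = Rσ = 3242.3 km
Rhumb: Δφ = -0.1497, Δλ = +0.8954, Δψ = -0.2686, q = Δφ/Δψ = 0.5575 → d_rh = R√(Δφ²+q²Δλ²) = 3319.8 km
Excess = (3319.8 − 3242.3) / 3242.3 = 77.5 / 3242.3 = 2.39% ≈ 2.4%

2.4%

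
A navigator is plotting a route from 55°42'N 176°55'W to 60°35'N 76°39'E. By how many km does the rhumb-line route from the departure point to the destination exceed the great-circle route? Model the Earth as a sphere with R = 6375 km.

687 km

Great circle: cos σ = sin φ₁ sin φ₂ + cos φ₁ cos φ₂ cos Δλ,  σ = 0.8746 rad → d_gc = 5575.7 km
Rhumb line: Δψ = +0.1618, q = Δφ/Δψ = 0.5268, d_rh = R√(Δφ²+q²Δλ²) = 6262.5 km
Excess = 6262.5 − 5575.7 = 686.8 ≈ 687 km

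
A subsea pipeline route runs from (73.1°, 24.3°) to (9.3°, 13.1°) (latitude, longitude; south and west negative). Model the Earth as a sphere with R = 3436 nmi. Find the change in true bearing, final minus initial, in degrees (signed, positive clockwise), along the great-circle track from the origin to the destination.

-8.7°

At departure: θ₁ = atan2(sin Δλ cos φ₂, cos φ₁ sin φ₂ − sin φ₁ cos φ₂ cos Δλ) = 192.30°
At arrival: θ₂ = atan2(sin Δλ cos φ₁, −cos φ₂ sin φ₁ + sin φ₂ cos φ₁ cos Δλ) = 183.60°
Δθ = θ₂ − θ₁ = -8.7°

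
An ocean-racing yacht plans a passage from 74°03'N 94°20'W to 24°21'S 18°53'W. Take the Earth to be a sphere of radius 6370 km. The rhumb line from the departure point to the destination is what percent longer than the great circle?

Great circle: σ = 1.9109 rad → d_gc = Rσ = 12172.1 km
Rhumb: Δφ = -1.7174, Δλ = +1.3169, Δψ = -2.4038, q = Δφ/Δψ = 0.7144 → d_rh = R√(Δφ²+q²Δλ²) = 12473.9 km
Excess = (12473.9 − 12172.1) / 12172.1 = 301.8 / 12172.1 = 2.48% ≈ 2.5%

2.5%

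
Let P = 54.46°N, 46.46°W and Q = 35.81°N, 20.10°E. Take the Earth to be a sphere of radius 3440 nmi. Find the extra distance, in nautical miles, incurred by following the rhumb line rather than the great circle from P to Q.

Great circle: cos σ = sin φ₁ sin φ₂ + cos φ₁ cos φ₂ cos Δλ,  σ = 0.8452 rad → d_gc = 2907.3 nmi
Rhumb line: Δψ = -0.4677, q = Δφ/Δψ = 0.6959, d_rh = R√(Δφ²+q²Δλ²) = 2998.0 nmi
Excess = 2998.0 − 2907.3 = 90.7 ≈ 91 nmi

91 nmi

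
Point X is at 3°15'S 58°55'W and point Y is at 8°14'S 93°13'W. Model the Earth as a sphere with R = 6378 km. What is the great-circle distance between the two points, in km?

3837 km

Haversine: a = sin²(Δφ/2)+cos φ₁ cos φ₂ sin²(Δλ/2) = 0.08781;  σ = 2·atan2(√a,√(1−a))
σ = 34.474° → d = Rσ = 6378·0.60168 = 3837 km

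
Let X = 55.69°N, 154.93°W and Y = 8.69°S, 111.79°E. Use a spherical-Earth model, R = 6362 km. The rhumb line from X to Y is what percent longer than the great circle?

2.9%

Great circle: σ = 1.7281 rad → d_gc = Rσ = 10994.3 km
Rhumb: Δφ = -1.1236, Δλ = -1.6280, Δψ = -1.3277, q = Δφ/Δψ = 0.8463 → d_rh = R√(Δφ²+q²Δλ²) = 11311.3 km
Excess = (11311.3 − 10994.3) / 10994.3 = 317.0 / 10994.3 = 2.88% ≈ 2.9%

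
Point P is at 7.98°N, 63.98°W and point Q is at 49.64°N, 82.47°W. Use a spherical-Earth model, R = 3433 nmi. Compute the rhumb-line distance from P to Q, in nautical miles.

Rhumb course C = atan2(Δλ, Δψ) with Δψ = ln[tan(π/4+φ₂/2)/tan(π/4+φ₁/2)] = +0.8612, Δλ = -0.3227 → C = 339.46°
d = R·|Δφ| / |cos C| = 3433·0.72710 / 0.93642 = 2666 nmi

2666 nmi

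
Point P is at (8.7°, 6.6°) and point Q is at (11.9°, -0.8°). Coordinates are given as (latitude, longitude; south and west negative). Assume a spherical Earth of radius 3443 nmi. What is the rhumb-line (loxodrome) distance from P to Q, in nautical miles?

478 nmi

Δψ = ln[tan(π/4+φ₂/2)/tan(π/4+φ₁/2)] = +0.0568;  Δφ = +0.0559 rad,  Δλ = -0.1292 rad
q = Δφ/Δψ = 0.9837
d = R·√(Δφ² + q²Δλ²) = 3443·0.13879 = 478 nmi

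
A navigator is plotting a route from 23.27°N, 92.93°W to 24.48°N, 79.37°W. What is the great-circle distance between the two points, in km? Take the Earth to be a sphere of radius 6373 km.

cos σ = sin φ₁ sin φ₂ + cos φ₁ cos φ₂ cos Δλ
      = sin(23.27°)sin(24.48°) + cos(23.27°)cos(24.48°)cos(13.56°) = 0.9765
σ = 12.453° → d = Rσ = 6373·0.21735 = 1385 km

1385 km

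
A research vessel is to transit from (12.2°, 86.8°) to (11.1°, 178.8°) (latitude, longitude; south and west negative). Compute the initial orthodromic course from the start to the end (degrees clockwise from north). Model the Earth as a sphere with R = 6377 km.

78.7°

N = sin Δλ·cos φ₂ = +0.9807;  D = cos φ₁ sin φ₂ − sin φ₁ cos φ₂ cos Δλ = +0.1954
initial course = atan2(N, D) = 78.73°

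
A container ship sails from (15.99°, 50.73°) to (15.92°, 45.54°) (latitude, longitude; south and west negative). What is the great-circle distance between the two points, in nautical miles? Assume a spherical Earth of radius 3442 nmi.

Haversine: a = sin²(Δφ/2)+cos φ₁ cos φ₂ sin²(Δλ/2) = 0.00190;  σ = 2·atan2(√a,√(1−a))
σ = 4.990° → d = Rσ = 3442·0.08710 = 300 nmi

300 nmi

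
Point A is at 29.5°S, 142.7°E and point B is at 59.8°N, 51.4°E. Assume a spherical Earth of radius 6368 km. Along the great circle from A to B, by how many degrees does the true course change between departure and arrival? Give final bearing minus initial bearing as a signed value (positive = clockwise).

At departure: θ₁ = atan2(sin Δλ cos φ₂, cos φ₁ sin φ₂ − sin φ₁ cos φ₂ cos Δλ) = 326.04°
At arrival: θ₂ = atan2(sin Δλ cos φ₁, −cos φ₂ sin φ₁ + sin φ₂ cos φ₁ cos Δλ) = 284.85°
Δθ = θ₂ − θ₁ = -41.2°

-41.2°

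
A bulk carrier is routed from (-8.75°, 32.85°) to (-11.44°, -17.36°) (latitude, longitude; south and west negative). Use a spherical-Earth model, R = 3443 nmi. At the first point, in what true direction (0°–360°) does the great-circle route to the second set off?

262.4°

θ = atan2( sin Δλ·cos φ₂ ,  cos φ₁ sin φ₂ − sin φ₁ cos φ₂ cos Δλ )
  = atan2(-0.7531, -0.1006) = 262.39°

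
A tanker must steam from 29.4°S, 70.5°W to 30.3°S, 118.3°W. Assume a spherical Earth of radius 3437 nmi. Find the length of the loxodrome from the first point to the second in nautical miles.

Δψ = ln[tan(π/4+φ₂/2)/tan(π/4+φ₁/2)] = -0.0181;  Δφ = -0.0157 rad,  Δλ = -0.8343 rad
q = Δφ/Δψ = 0.8673
d = R·√(Δφ² + q²Δλ²) = 3437·0.72374 = 2488 nmi

2488 nmi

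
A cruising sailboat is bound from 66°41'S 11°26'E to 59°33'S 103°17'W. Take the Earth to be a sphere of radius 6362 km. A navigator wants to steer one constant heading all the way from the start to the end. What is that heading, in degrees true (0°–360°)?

277.9°

Meridional parts: M(φ₁)=-1.5783, M(φ₂)=-1.3014 → ΔM = +0.2769;  Δλ = -2.0022 rad
tan C = Δλ / ΔM = -7.2303 → C = 277.87°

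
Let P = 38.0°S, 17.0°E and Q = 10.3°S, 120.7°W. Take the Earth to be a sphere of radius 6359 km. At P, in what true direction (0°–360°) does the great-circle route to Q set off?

228.4°

θ = atan2( sin Δλ·cos φ₂ ,  cos φ₁ sin φ₂ − sin φ₁ cos φ₂ cos Δλ )
  = atan2(-0.6622, -0.5889) = 228.35°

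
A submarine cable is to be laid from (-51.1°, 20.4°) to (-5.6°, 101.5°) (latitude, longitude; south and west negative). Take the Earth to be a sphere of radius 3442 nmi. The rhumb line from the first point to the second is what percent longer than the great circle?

Great circle: σ = 1.3973 rad → d_gc = Rσ = 4809.5 nmi
Rhumb: Δφ = +0.7941, Δλ = +1.4155, Δψ = +0.9430, q = Δφ/Δψ = 0.8421 → d_rh = R√(Δφ²+q²Δλ²) = 4930.0 nmi
Excess = (4930.0 − 4809.5) / 4809.5 = 120.5 / 4809.5 = 2.51% ≈ 2.5%

2.5%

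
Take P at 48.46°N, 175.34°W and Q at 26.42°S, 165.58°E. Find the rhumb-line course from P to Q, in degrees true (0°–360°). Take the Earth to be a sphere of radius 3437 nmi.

193.0°

Δψ = ln[tan(π/4+φ₂/2)/tan(π/4+φ₁/2)] = -1.4479
Δλ = -0.3330 rad (taken the short way round)
course = atan2(Δλ, Δψ) = 192.95°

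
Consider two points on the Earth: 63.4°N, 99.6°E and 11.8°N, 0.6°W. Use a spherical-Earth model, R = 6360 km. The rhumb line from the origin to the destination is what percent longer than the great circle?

Great circle: σ = 1.4654 rad → d_gc = Rσ = 9319.7 km
Rhumb: Δφ = -0.9006, Δλ = -1.7488, Δψ = -1.2349, q = Δφ/Δψ = 0.7293 → d_rh = R√(Δφ²+q²Δλ²) = 9930.1 km
Excess = (9930.1 − 9319.7) / 9319.7 = 610.4 / 9319.7 = 6.5496% ≈ 6.5%

6.5%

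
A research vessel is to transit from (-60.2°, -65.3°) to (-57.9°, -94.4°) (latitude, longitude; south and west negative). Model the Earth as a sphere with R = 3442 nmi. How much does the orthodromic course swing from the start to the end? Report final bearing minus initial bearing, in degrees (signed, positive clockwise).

+25.1°

Initial bearing θ₁ = atan2(sin Δλ cos φ₂, cos φ₁ sin φ₂ − sin φ₁ cos φ₂ cos Δλ) = 266.00°
Final bearing θ₂ = (initial bearing from the destination back to the start) + 180° = 291.10°
Δθ = θ₂ − θ₁ = +25.1°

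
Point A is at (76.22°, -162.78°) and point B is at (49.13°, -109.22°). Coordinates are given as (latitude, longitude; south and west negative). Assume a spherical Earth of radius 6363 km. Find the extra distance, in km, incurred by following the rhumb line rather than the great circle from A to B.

111 km

Great circle: cos σ = sin φ₁ sin φ₂ + cos φ₁ cos φ₂ cos Δλ,  σ = 0.5970 rad → d_gc = 3798.9 km
Rhumb line: Δψ = -1.1260, q = Δφ/Δψ = 0.4199, d_rh = R√(Δφ²+q²Δλ²) = 3910.1 km
Excess = 3910.1 − 3798.9 = 111.2 ≈ 111 km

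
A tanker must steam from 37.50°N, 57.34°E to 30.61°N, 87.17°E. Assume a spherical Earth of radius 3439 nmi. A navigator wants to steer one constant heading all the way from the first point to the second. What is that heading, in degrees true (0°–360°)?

105.6°

Meridional parts: M(φ₁)=+0.7070, M(φ₂)=+0.5616 → ΔM = -0.1453;  Δλ = +0.5206 rad
tan C = Δλ / ΔM = -3.5828 → C = 105.59°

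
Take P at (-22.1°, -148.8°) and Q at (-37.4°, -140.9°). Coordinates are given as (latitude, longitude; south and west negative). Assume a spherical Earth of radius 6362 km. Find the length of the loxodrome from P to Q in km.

Rhumb course C = atan2(Δλ, Δψ) with Δψ = ln[tan(π/4+φ₂/2)/tan(π/4+φ₁/2)] = -0.3091, Δλ = +0.1379 → C = 155.96°
d = R·|Δφ| / |cos C| = 6362·0.26704 / 0.91326 = 1860 km

1860 km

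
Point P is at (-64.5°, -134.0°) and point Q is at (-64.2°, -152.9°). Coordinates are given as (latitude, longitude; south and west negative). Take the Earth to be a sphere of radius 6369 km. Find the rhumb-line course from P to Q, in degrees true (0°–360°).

272.1°

Meridional parts: M(φ₁)=-1.4860, M(φ₂)=-1.4739 → ΔM = +0.0121;  Δλ = -0.3299 rad
tan C = Δλ / ΔM = -27.2707 → C = 272.10°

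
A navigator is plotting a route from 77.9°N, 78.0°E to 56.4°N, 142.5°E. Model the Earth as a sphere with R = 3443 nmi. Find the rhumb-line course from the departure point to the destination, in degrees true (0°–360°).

132.9°

Meridional parts: M(φ₁)=+2.2444, M(φ₂)=+1.1976 → ΔM = -1.0468;  Δλ = +1.1257 rad
tan C = Δλ / ΔM = -1.0754 → C = 132.92°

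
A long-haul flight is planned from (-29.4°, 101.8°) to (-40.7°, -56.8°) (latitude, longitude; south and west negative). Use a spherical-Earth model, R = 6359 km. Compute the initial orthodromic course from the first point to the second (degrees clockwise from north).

N = sin Δλ·cos φ₂ = -0.2766;  D = cos φ₁ sin φ₂ − sin φ₁ cos φ₂ cos Δλ = -0.9146
initial course = atan2(N, D) = 196.83°

196.8°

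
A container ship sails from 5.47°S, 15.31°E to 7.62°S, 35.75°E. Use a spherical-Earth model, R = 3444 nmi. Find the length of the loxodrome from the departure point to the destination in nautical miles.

1227 nmi

Δψ = ln[tan(π/4+φ₂/2)/tan(π/4+φ₁/2)] = -0.0378;  Δφ = -0.0375 rad,  Δλ = +0.3567 rad
q = Δφ/Δψ = 0.9934
d = R·√(Δφ² + q²Δλ²) = 3444·0.35638 = 1227 nmi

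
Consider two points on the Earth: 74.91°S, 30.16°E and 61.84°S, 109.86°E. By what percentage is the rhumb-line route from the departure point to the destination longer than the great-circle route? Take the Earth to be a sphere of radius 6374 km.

Great circle: σ = 0.5091 rad → d_gc = Rσ = 3244.8 km
Rhumb: Δφ = +0.2281, Δλ = +1.3910, Δψ = +0.6385, q = Δφ/Δψ = 0.3573 → d_rh = R√(Δφ²+q²Δλ²) = 3485.5 km
Excess = (3485.5 − 3244.8) / 3244.8 = 240.7 / 3244.8 = 7.42% ≈ 7.4%

7.4%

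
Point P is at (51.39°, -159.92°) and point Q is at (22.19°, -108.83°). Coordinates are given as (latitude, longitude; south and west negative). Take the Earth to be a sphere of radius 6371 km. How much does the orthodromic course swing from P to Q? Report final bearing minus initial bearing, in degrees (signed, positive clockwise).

+33.0°

At departure: θ₁ = atan2(sin Δλ cos φ₂, cos φ₁ sin φ₂ − sin φ₁ cos φ₂ cos Δλ) = 106.89°
At arrival: θ₂ = atan2(sin Δλ cos φ₁, −cos φ₂ sin φ₁ + sin φ₂ cos φ₁ cos Δλ) = 139.85°
Δθ = θ₂ − θ₁ = +33.0°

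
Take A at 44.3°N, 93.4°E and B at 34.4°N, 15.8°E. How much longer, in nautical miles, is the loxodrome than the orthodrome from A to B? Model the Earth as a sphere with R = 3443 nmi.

Great circle: cos σ = sin φ₁ sin φ₂ + cos φ₁ cos φ₂ cos Δλ,  σ = 1.0223 rad → d_gc = 3519.84 nmi
Rhumb line: Δψ = -0.2241, q = Δφ/Δψ = 0.7710, d_rh = R√(Δφ²+q²Δλ²) = 3644.27 nmi
Excess = 3644.27 − 3519.84 = 124.43 ≈ 124 nmi

124 nmi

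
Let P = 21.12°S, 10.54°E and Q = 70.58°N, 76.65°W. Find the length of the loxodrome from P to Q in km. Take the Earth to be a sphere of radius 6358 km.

Rhumb course C = atan2(Δλ, Δψ) with Δψ = ln[tan(π/4+φ₂/2)/tan(π/4+φ₁/2)] = +2.1427, Δλ = -1.5218 → C = 324.62°
d = R·|Δφ| / |cos C| = 6358·1.60047 / 0.81530 = 12481 km

12481 km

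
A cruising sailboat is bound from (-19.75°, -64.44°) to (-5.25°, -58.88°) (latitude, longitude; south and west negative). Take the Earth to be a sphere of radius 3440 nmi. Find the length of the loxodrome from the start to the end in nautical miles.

Rhumb course C = atan2(Δλ, Δψ) with Δψ = ln[tan(π/4+φ₂/2)/tan(π/4+φ₁/2)] = +0.2600, Δλ = +0.0970 → C = 20.47°
d = R·|Δφ| / |cos C| = 3440·0.25307 / 0.93686 = 929 nmi

929 nmi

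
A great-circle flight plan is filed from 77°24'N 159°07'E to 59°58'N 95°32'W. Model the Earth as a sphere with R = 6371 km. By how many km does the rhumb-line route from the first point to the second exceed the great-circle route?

531 km

Great circle: cos σ = sin φ₁ sin φ₂ + cos φ₁ cos φ₂ cos Δλ,  σ = 0.6164 rad → d_gc = 3926.9 km
Rhumb line: Δψ = -0.8878, q = Δφ/Δψ = 0.3427, d_rh = R√(Δφ²+q²Δλ²) = 4458.1 km
Excess = 4458.1 − 3926.9 = 531.2 ≈ 531 km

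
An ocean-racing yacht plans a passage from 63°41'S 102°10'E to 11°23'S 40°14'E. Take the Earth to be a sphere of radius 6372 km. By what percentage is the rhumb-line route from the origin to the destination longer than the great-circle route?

2.2%

Great circle: σ = 1.1795 rad → d_gc = Rσ = 7515.7 km
Rhumb: Δφ = +0.9128, Δλ = -1.0809, Δψ = +1.2534, q = Δφ/Δψ = 0.7283 → d_rh = R√(Δφ²+q²Δλ²) = 7680.7 km
Excess = (7680.7 − 7515.7) / 7515.7 = 165.0 / 7515.7 = 2.20% ≈ 2.2%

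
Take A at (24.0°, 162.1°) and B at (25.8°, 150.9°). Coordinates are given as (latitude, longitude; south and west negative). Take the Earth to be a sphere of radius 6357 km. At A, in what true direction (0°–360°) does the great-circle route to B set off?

N = sin Δλ·cos φ₂ = -0.1749;  D = cos φ₁ sin φ₂ − sin φ₁ cos φ₂ cos Δλ = +0.0384
initial course = atan2(N, D) = 282.38°

282.4°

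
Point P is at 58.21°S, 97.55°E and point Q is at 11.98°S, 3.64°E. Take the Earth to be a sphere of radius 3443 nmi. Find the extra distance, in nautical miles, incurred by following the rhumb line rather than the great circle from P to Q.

246 nmi

Great circle: cos σ = sin φ₁ sin φ₂ + cos φ₁ cos φ₂ cos Δλ,  σ = 1.4290 rad → d_gc = 4920.2 nmi
Rhumb line: Δψ = +1.0455, q = Δφ/Δψ = 0.7718, d_rh = R√(Δφ²+q²Δλ²) = 5165.9 nmi
Excess = 5165.9 − 4920.2 = 245.7 ≈ 246 nmi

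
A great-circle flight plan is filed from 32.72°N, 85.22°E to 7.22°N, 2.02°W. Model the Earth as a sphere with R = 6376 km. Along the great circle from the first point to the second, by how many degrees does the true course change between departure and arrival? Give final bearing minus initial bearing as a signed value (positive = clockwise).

-36.9°

Initial bearing θ₁ = atan2(sin Δλ cos φ₂, cos φ₁ sin φ₂ − sin φ₁ cos φ₂ cos Δλ) = 274.61°
Final bearing θ₂ = (initial bearing from the destination back to the start) + 180° = 237.70°
Δθ = θ₂ − θ₁ = -36.9°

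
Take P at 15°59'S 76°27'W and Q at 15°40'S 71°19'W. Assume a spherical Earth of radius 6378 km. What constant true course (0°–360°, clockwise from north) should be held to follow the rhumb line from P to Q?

86.3°

Δψ = ln[tan(π/4+φ₂/2)/tan(π/4+φ₁/2)] = +0.0057
Δλ = +0.0896 rad (taken the short way round)
course = atan2(Δλ, Δψ) = 86.33°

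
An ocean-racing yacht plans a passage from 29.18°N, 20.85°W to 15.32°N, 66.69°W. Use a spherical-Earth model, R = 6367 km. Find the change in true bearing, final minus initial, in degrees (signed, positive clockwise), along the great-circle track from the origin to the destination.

-18.3°

Initial bearing θ₁ = atan2(sin Δλ cos φ₂, cos φ₁ sin φ₂ − sin φ₁ cos φ₂ cos Δλ) = 262.03°
Final bearing θ₂ = (initial bearing from the destination back to the start) + 180° = 243.70°
Δθ = θ₂ − θ₁ = -18.3°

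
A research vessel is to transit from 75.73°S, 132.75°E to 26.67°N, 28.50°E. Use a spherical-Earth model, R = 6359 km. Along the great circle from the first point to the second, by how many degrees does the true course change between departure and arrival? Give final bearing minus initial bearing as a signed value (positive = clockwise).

Initial bearing θ₁ = atan2(sin Δλ cos φ₂, cos φ₁ sin φ₂ − sin φ₁ cos φ₂ cos Δλ) = 263.25°
Final bearing θ₂ = (initial bearing from the destination back to the start) + 180° = 344.10°
Δθ = θ₂ − θ₁ = +80.9°

+80.9°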